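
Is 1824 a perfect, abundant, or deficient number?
abundant

Proper divisors of 1824: sum = 1 + 2 + 3 + 4 + 6 + 8 + 12 + 16 + ... + 304 + 456 + 608 + 912 (23 divisors) = 3216
Since 3216 > 1824, 1824 is abundant.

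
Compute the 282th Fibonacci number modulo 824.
624

Matrix identity: Q^n = [[F_(n+1), F_n], [F_n, F_(n-1)]] with Q = [[1,1],[1,0]].
n = 282 = 100011010₂. Square-and-multiply, entries mod 824:
Q^1 = [[1,1],[1,0]]
Q^2 = (Q^1)² = [[2,1],[1,1]]
Q^4 = (Q^2)² = [[5,3],[3,2]]
Q^8 = (Q^4)² = [[34,21],[21,13]]
Q^17 = (Q^8)²·Q = [[112,773],[773,163]]
Q^35 = (Q^17)²·Q = [[296,313],[313,807]]
Q^70 = (Q^35)² = [[185,807],[807,202]]
Q^141 = (Q^70)²·Q = [[743,730],[730,13]]
Q^282 = (Q^141)² = [[565,624],[624,765]]
F_282 mod 824 = Q^282[0][1] = 624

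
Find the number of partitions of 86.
34262962

p(n) counts ways to write n as a sum of positive integers (order ignored).
Euler's pentagonal recurrence: p(k) = p(k-1) + p(k-2) - p(k-5) - p(k-7) + p(k-12) + p(k-15) - ... (offsets j(3j∓1)/2, signs ++--, p(0)=1, p(<0)=0).
DP table for k = 0..85: p(0)=1, p(1)=1, p(2)=2, p(3)=3, p(4)=5, p(5)=7, p(6)=11, p(7)=15, p(8)=22, p(9)=30, p(10)=42, p(11)=56, p(12)=77, p(13)=101, p(14)=135, p(15)=176, p(16)=231, p(17)=297, p(18)=385, p(19)=490, p(20)=627, p(21)=792, p(22)=1002, p(23)=1255, p(24)=1575, p(25)=1958, p(26)=2436, p(27)=3010, p(28)=3718, p(29)=4565, p(30)=5604, p(31)=6842, p(32)=8349, p(33)=10143, p(34)=12310, p(35)=14883, p(36)=17977, p(37)=21637, p(38)=26015, p(39)=31185, p(40)=37338, p(41)=44583, p(42)=53174, p(43)=63261, p(44)=75175, p(45)=89134, p(46)=105558, p(47)=124754, p(48)=147273, p(49)=173525, p(50)=204226, p(51)=239943, p(52)=281589, p(53)=329931, p(54)=386155, p(55)=451276, p(56)=526823, p(57)=614154, p(58)=715220, p(59)=831820, p(60)=966467, p(61)=1121505, p(62)=1300156, p(63)=1505499, p(64)=1741630, p(65)=2012558, p(66)=2323520, p(67)=2679689, p(68)=3087735, p(69)=3554345, p(70)=4087968, p(71)=4697205, p(72)=5392783, p(73)=6185689, p(74)=7089500, p(75)=8118264, p(76)=9289091, p(77)=10619863, p(78)=12132164, p(79)=13848650, p(80)=15796476, p(81)=18004327, p(82)=20506255, p(83)=23338469, p(84)=26543660, p(85)=30167357.
Final step: p(86) = p(85) + p(84) - p(81) - p(79) + p(74) + p(71) - p(64) - p(60) + p(51) + p(46) - p(35) - p(29) + p(16) + p(9)
= 30167357 + 26543660 - 18004327 - 13848650 + 7089500 + 4697205 - 1741630 - 966467 + 239943 + 105558 - 14883 - 4565 + 231 + 30
= 34262962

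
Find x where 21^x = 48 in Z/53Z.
51

Baby-step giant-step with step n = ⌈√53⌉ = 8.
Baby steps 21^j mod 53 (j:value) for j=0..7: 0:1, 1:21, 2:17, 3:39, 4:24, 5:27, 6:37, 7:35.
Giant-step multiplier: 21^(-8) ≡ 21^(52-8) = 21^44 ≡ 15 (mod 53).
Giant steps γ_i = 48·15^i mod 53: γ_0=48, γ_1=31, γ_2=41, γ_3=32, γ_4=3, γ_5=45, γ_6=39 (in table at j=3).
x = i·n + j = 6·8 + 3 = 51.
Check: 21^51 ≡ 48 (mod 53).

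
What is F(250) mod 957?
550

Matrix identity: Q^n = [[F_(n+1), F_n], [F_n, F_(n-1)]] with Q = [[1,1],[1,0]].
n = 250 = 11111010₂. Square-and-multiply, entries mod 957:
Q^1 = [[1,1],[1,0]]
Q^3 = (Q^1)²·Q = [[3,2],[2,1]]
Q^7 = (Q^3)²·Q = [[21,13],[13,8]]
Q^15 = (Q^7)²·Q = [[30,610],[610,377]]
Q^31 = (Q^15)²·Q = [[177,727],[727,407]]
Q^62 = (Q^31)² = [[13,617],[617,353]]
Q^125 = (Q^62)²·Q = [[899,929],[929,927]]
Q^250 = (Q^125)² = [[320,550],[550,727]]
F_250 mod 957 = Q^250[0][1] = 550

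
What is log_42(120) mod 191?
118

Baby-step giant-step with step n = ⌈√191⌉ = 14.
Baby steps 42^j mod 191 (j:value) for j=0..13: 0:1, 1:42, 2:45, 3:171, 4:115, 5:55, 6:18, 7:183, 8:46, 9:22, 10:160, 11:35, 12:133, 13:47.
Giant-step multiplier: 42^(-14) ≡ 42^(190-14) = 42^176 ≡ 3 (mod 191).
Giant steps γ_i = 120·3^i mod 191: γ_0=120, γ_1=169, γ_2=125, γ_3=184, γ_4=170, γ_5=128, γ_6=2, γ_7=6, γ_8=18 (in table at j=6).
x = i·n + j = 8·14 + 6 = 118.
Check: 42^118 ≡ 120 (mod 191).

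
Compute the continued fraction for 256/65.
[3; 1, 15, 4]

Euclidean algorithm steps:
256 = 3 × 65 + 61
65 = 1 × 61 + 4
61 = 15 × 4 + 1
4 = 4 × 1 + 0
Continued fraction: [3; 1, 15, 4]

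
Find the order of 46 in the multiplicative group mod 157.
13

157 is prime, so ord(46) divides φ(157) = 156.
Divisors of 156: 1, 2, 3, 4, 6, 12, 13, 26, 39, 52, 78, 156.
Repeated squaring: 46^1 ≡ 46, 46^2 ≡ 75, 46^4 ≡ 130, 46^8 ≡ 101, 46^16 ≡ 153, 46^32 ≡ 16, 46^64 ≡ 99, 46^128 ≡ 67 (mod 157).
Test 46^d mod 157 for each divisor d in increasing order:
46^1 ≡ 46
46^2 ≡ 75
46^3 = 46^2·46^1 ≡ 153
46^4 ≡ 130
46^6 = 46^4·46^2 ≡ 16
46^12 = 46^8·46^4 ≡ 99
46^13 = 46^8·46^4·46^1 ≡ 1  ← first divisor giving 1
The order is 13.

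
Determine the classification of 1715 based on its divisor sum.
deficient

Proper divisors of 1715: sum = 1 + 5 + 7 + 35 + 49 + 245 + 343 = 685
Since 685 < 1715, 1715 is deficient.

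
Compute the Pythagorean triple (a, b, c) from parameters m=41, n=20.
(1281, 1640, 2081)

Euclid's formula: a = m² - n², b = 2mn, c = m² + n²
m = 41, n = 20
a = 41² - 20² = 1681 - 400 = 1281
b = 2 × 41 × 20 = 1640
c = 41² + 20² = 1681 + 400 = 2081
Verification: 1281² + 1640² = 1640961 + 2689600 = 4330561 = 2081² ✓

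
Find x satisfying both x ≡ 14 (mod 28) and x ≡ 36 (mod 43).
294

Using Chinese Remainder Theorem:
M = 28 × 43 = 1204
M1 = 43, M2 = 28
y1 = 43^(-1) mod 28 = 15
y2 = 28^(-1) mod 43 = 20
x = (14×43×15 + 36×28×20) mod 1204 = 294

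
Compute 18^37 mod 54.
0

Repeated squaring. Binary of 37 = 100101.
18^1 ≡ 18 (mod 54); 18^2 ≡ 0 (mod 54); 18^4 ≡ 0 (mod 54); 18^8 ≡ 0 (mod 54); 18^16 ≡ 0 (mod 54); 18^32 ≡ 0 (mod 54)
18^37 = 18^1 × 18^4 × 18^32 ≡ 0 (mod 54)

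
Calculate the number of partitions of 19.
490

p(n) counts ways to write n as a sum of positive integers (order ignored).
Euler's pentagonal recurrence: p(k) = p(k-1) + p(k-2) - p(k-5) - p(k-7) + p(k-12) + p(k-15) - ... (offsets j(3j∓1)/2, signs ++--, p(0)=1, p(<0)=0).
DP table for k = 0..18: p(0)=1, p(1)=1, p(2)=2, p(3)=3, p(4)=5, p(5)=7, p(6)=11, p(7)=15, p(8)=22, p(9)=30, p(10)=42, p(11)=56, p(12)=77, p(13)=101, p(14)=135, p(15)=176, p(16)=231, p(17)=297, p(18)=385.
Final step: p(19) = p(18) + p(17) - p(14) - p(12) + p(7) + p(4)
= 385 + 297 - 135 - 77 + 15 + 5
= 490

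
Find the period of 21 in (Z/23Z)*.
22

23 is prime, so ord(21) divides φ(23) = 22.
Divisors of 22: 1, 2, 11, 22.
Repeated squaring: 21^1 ≡ 21, 21^2 ≡ 4, 21^4 ≡ 16, 21^8 ≡ 3, 21^16 ≡ 9 (mod 23).
Test 21^d mod 23 for each divisor d in increasing order:
21^1 ≡ 21
21^2 ≡ 4
21^11 = 21^8·21^2·21^1 ≡ 22
21^22 = 21^16·21^4·21^2 ≡ 1  ← first divisor giving 1
The order is 22.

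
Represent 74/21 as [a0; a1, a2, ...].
[3; 1, 1, 10]

Euclidean algorithm steps:
74 = 3 × 21 + 11
21 = 1 × 11 + 10
11 = 1 × 10 + 1
10 = 10 × 1 + 0
Continued fraction: [3; 1, 1, 10]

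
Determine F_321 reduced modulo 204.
70

Matrix identity: Q^n = [[F_(n+1), F_n], [F_n, F_(n-1)]] with Q = [[1,1],[1,0]].
n = 321 = 101000001₂. Square-and-multiply, entries mod 204:
Q^1 = [[1,1],[1,0]]
Q^2 = (Q^1)² = [[2,1],[1,1]]
Q^5 = (Q^2)²·Q = [[8,5],[5,3]]
Q^10 = (Q^5)² = [[89,55],[55,34]]
Q^20 = (Q^10)² = [[134,33],[33,101]]
Q^40 = (Q^20)² = [[73,3],[3,70]]
Q^80 = (Q^40)² = [[34,21],[21,13]]
Q^160 = (Q^80)² = [[169,171],[171,202]]
Q^321 = (Q^160)²·Q = [[67,70],[70,201]]
F_321 mod 204 = Q^321[0][1] = 70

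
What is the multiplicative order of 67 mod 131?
130

131 is prime, so ord(67) divides φ(131) = 130.
Divisors of 130: 1, 2, 5, 10, 13, 26, 65, 130.
Repeated squaring: 67^1 ≡ 67, 67^2 ≡ 35, 67^4 ≡ 46, 67^8 ≡ 20, 67^16 ≡ 7, 67^32 ≡ 49, 67^64 ≡ 43, 67^128 ≡ 15 (mod 131).
Test 67^d mod 131 for each divisor d in increasing order:
67^1 ≡ 67
67^2 ≡ 35
67^5 = 67^4·67^1 ≡ 69
67^10 = 67^8·67^2 ≡ 45
67^13 = 67^8·67^4·67^1 ≡ 70
67^26 = 67^16·67^8·67^2 ≡ 53
67^65 = 67^64·67^1 ≡ 130
67^130 = 67^128·67^2 ≡ 1  ← first divisor giving 1
The order is 130.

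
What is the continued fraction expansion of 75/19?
[3; 1, 18]

Euclidean algorithm steps:
75 = 3 × 19 + 18
19 = 1 × 18 + 1
18 = 18 × 1 + 0
Continued fraction: [3; 1, 18]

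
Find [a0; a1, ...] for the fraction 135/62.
[2; 5, 1, 1, 1, 3]

Euclidean algorithm steps:
135 = 2 × 62 + 11
62 = 5 × 11 + 7
11 = 1 × 7 + 4
7 = 1 × 4 + 3
4 = 1 × 3 + 1
3 = 3 × 1 + 0
Continued fraction: [2; 5, 1, 1, 1, 3]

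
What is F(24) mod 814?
784

Matrix identity: Q^n = [[F_(n+1), F_n], [F_n, F_(n-1)]] with Q = [[1,1],[1,0]].
n = 24 = 11000₂. Square-and-multiply, entries mod 814:
Q^1 = [[1,1],[1,0]]
Q^3 = (Q^1)²·Q = [[3,2],[2,1]]
Q^6 = (Q^3)² = [[13,8],[8,5]]
Q^12 = (Q^6)² = [[233,144],[144,89]]
Q^24 = (Q^12)² = [[137,784],[784,167]]
F_24 mod 814 = Q^24[0][1] = 784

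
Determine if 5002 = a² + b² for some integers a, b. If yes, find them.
39² + 59² (a=39, b=59)

Factorization: 5002 = 2 × 41 × 61
By Fermat: n is sum of two squares iff every prime p ≡ 3 (mod 4) appears to even power.
All primes ≡ 3 (mod 4) appear to even power.
Search a = 0, 1, 2, … for 5002 - a² a perfect square: first hit at a = 39: 5002 - 1521 = 3481 = 59².
5002 = 39² + 59² = 1521 + 3481 ✓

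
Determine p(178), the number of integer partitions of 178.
571701605655

p(n) counts ways to write n as a sum of positive integers (order ignored).
Euler's pentagonal recurrence: p(k) = p(k-1) + p(k-2) - p(k-5) - p(k-7) + p(k-12) + p(k-15) - ... (offsets j(3j∓1)/2, signs ++--, p(0)=1, p(<0)=0).
DP table for k = 0..177: p(0)=1, p(1)=1, p(2)=2, p(3)=3, p(4)=5, p(5)=7, p(6)=11, p(7)=15, p(8)=22, p(9)=30, p(10)=42, p(11)=56, p(12)=77, p(13)=101, p(14)=135, p(15)=176, p(16)=231, p(17)=297, p(18)=385, p(19)=490, p(20)=627, p(21)=792, p(22)=1002, p(23)=1255, p(24)=1575, p(25)=1958, p(26)=2436, p(27)=3010, p(28)=3718, p(29)=4565, p(30)=5604, p(31)=6842, p(32)=8349, p(33)=10143, p(34)=12310, p(35)=14883, p(36)=17977, p(37)=21637, p(38)=26015, p(39)=31185, p(40)=37338, p(41)=44583, p(42)=53174, p(43)=63261, p(44)=75175, p(45)=89134, p(46)=105558, p(47)=124754, p(48)=147273, p(49)=173525, p(50)=204226, p(51)=239943, p(52)=281589, p(53)=329931, p(54)=386155, p(55)=451276, p(56)=526823, p(57)=614154, p(58)=715220, p(59)=831820, p(60)=966467, p(61)=1121505, p(62)=1300156, p(63)=1505499, p(64)=1741630, p(65)=2012558, p(66)=2323520, p(67)=2679689, p(68)=3087735, p(69)=3554345, p(70)=4087968, p(71)=4697205, p(72)=5392783, p(73)=6185689, p(74)=7089500, p(75)=8118264, p(76)=9289091, p(77)=10619863, p(78)=12132164, p(79)=13848650, p(80)=15796476, p(81)=18004327, p(82)=20506255, p(83)=23338469, p(84)=26543660, p(85)=30167357, p(86)=34262962, p(87)=38887673, p(88)=44108109, p(89)=49995925, p(90)=56634173, p(91)=64112359, p(92)=72533807, p(93)=82010177, p(94)=92669720, p(95)=104651419, p(96)=118114304, p(97)=133230930, p(98)=150198136, p(99)=169229875, p(100)=190569292, p(101)=214481126, p(102)=241265379, p(103)=271248950, p(104)=304801365, p(105)=342325709, p(106)=384276336, p(107)=431149389, p(108)=483502844, p(109)=541946240, p(110)=607163746, p(111)=679903203, p(112)=761002156, p(113)=851376628, p(114)=952050665, p(115)=1064144451, p(116)=1188908248, p(117)=1327710076, p(118)=1482074143, p(119)=1653668665, p(120)=1844349560, p(121)=2056148051, p(122)=2291320912, p(123)=2552338241, p(124)=2841940500, p(125)=3163127352, p(126)=3519222692, p(127)=3913864295, p(128)=4351078600, p(129)=4835271870, p(130)=5371315400, p(131)=5964539504, p(132)=6620830889, p(133)=7346629512, p(134)=8149040695, p(135)=9035836076, p(136)=10015581680, p(137)=11097645016, p(138)=12292341831, p(139)=13610949895, p(140)=15065878135, p(141)=16670689208, p(142)=18440293320, p(143)=20390982757, p(144)=22540654445, p(145)=24908858009, p(146)=27517052599, p(147)=30388671978, p(148)=33549419497, p(149)=37027355200, p(150)=40853235313, p(151)=45060624582, p(152)=49686288421, p(153)=54770336324, p(154)=60356673280, p(155)=66493182097, p(156)=73232243759, p(157)=80630964769, p(158)=88751778802, p(159)=97662728555, p(160)=107438159466, p(161)=118159068427, p(162)=129913904637, p(163)=142798995930, p(164)=156919475295, p(165)=172389800255, p(166)=189334822579, p(167)=207890420102, p(168)=228204732751, p(169)=250438925115, p(170)=274768617130, p(171)=301384802048, p(172)=330495499613, p(173)=362326859895, p(174)=397125074750, p(175)=435157697830, p(176)=476715857290, p(177)=522115831195.
Final step: p(178) = p(177) + p(176) - p(173) - p(171) + p(166) + p(163) - p(156) - p(152) + p(143) + p(138) - p(127) - p(121) + p(108) + p(101) - p(86) - p(78) + p(61) + p(52) - p(33) - p(23) + p(2)
= 522115831195 + 476715857290 - 362326859895 - 301384802048 + 189334822579 + 142798995930 - 73232243759 - 49686288421 + 20390982757 + 12292341831 - 3913864295 - 2056148051 + 483502844 + 214481126 - 34262962 - 12132164 + 1121505 + 281589 - 10143 - 1255 + 2
= 571701605655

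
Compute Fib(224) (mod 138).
117

Matrix identity: Q^n = [[F_(n+1), F_n], [F_n, F_(n-1)]] with Q = [[1,1],[1,0]].
n = 224 = 11100000₂. Square-and-multiply, entries mod 138:
Q^1 = [[1,1],[1,0]]
Q^3 = (Q^1)²·Q = [[3,2],[2,1]]
Q^7 = (Q^3)²·Q = [[21,13],[13,8]]
Q^14 = (Q^7)² = [[58,101],[101,95]]
Q^28 = (Q^14)² = [[41,135],[135,44]]
Q^56 = (Q^28)² = [[34,21],[21,13]]
Q^112 = (Q^56)² = [[79,21],[21,58]]
Q^224 = (Q^112)² = [[58,117],[117,79]]
F_224 mod 138 = Q^224[0][1] = 117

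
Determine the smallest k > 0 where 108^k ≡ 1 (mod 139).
138

139 is prime, so ord(108) divides φ(139) = 138.
Divisors of 138: 1, 2, 3, 6, 23, 46, 69, 138.
Repeated squaring: 108^1 ≡ 108, 108^2 ≡ 127, 108^4 ≡ 5, 108^8 ≡ 25, 108^16 ≡ 69, 108^32 ≡ 35, 108^64 ≡ 113, 108^128 ≡ 120 (mod 139).
Test 108^d mod 139 for each divisor d in increasing order:
108^1 ≡ 108
108^2 ≡ 127
108^3 = 108^2·108^1 ≡ 94
108^6 = 108^4·108^2 ≡ 79
108^23 = 108^16·108^4·108^2·108^1 ≡ 43
108^46 = 108^32·108^8·108^4·108^2 ≡ 42
108^69 = 108^64·108^4·108^1 ≡ 138
108^138 = 108^128·108^8·108^2 ≡ 1  ← first divisor giving 1
The order is 138.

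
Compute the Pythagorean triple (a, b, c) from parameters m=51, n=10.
(2501, 1020, 2701)

Euclid's formula: a = m² - n², b = 2mn, c = m² + n²
m = 51, n = 10
a = 51² - 10² = 2601 - 100 = 2501
b = 2 × 51 × 10 = 1020
c = 51² + 10² = 2601 + 100 = 2701
Verification: 2501² + 1020² = 6255001 + 1040400 = 7295401 = 2701² ✓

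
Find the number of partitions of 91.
64112359

p(n) counts ways to write n as a sum of positive integers (order ignored).
Euler's pentagonal recurrence: p(k) = p(k-1) + p(k-2) - p(k-5) - p(k-7) + p(k-12) + p(k-15) - ... (offsets j(3j∓1)/2, signs ++--, p(0)=1, p(<0)=0).
DP table for k = 0..90: p(0)=1, p(1)=1, p(2)=2, p(3)=3, p(4)=5, p(5)=7, p(6)=11, p(7)=15, p(8)=22, p(9)=30, p(10)=42, p(11)=56, p(12)=77, p(13)=101, p(14)=135, p(15)=176, p(16)=231, p(17)=297, p(18)=385, p(19)=490, p(20)=627, p(21)=792, p(22)=1002, p(23)=1255, p(24)=1575, p(25)=1958, p(26)=2436, p(27)=3010, p(28)=3718, p(29)=4565, p(30)=5604, p(31)=6842, p(32)=8349, p(33)=10143, p(34)=12310, p(35)=14883, p(36)=17977, p(37)=21637, p(38)=26015, p(39)=31185, p(40)=37338, p(41)=44583, p(42)=53174, p(43)=63261, p(44)=75175, p(45)=89134, p(46)=105558, p(47)=124754, p(48)=147273, p(49)=173525, p(50)=204226, p(51)=239943, p(52)=281589, p(53)=329931, p(54)=386155, p(55)=451276, p(56)=526823, p(57)=614154, p(58)=715220, p(59)=831820, p(60)=966467, p(61)=1121505, p(62)=1300156, p(63)=1505499, p(64)=1741630, p(65)=2012558, p(66)=2323520, p(67)=2679689, p(68)=3087735, p(69)=3554345, p(70)=4087968, p(71)=4697205, p(72)=5392783, p(73)=6185689, p(74)=7089500, p(75)=8118264, p(76)=9289091, p(77)=10619863, p(78)=12132164, p(79)=13848650, p(80)=15796476, p(81)=18004327, p(82)=20506255, p(83)=23338469, p(84)=26543660, p(85)=30167357, p(86)=34262962, p(87)=38887673, p(88)=44108109, p(89)=49995925, p(90)=56634173.
Final step: p(91) = p(90) + p(89) - p(86) - p(84) + p(79) + p(76) - p(69) - p(65) + p(56) + p(51) - p(40) - p(34) + p(21) + p(14)
= 56634173 + 49995925 - 34262962 - 26543660 + 13848650 + 9289091 - 3554345 - 2012558 + 526823 + 239943 - 37338 - 12310 + 792 + 135
= 64112359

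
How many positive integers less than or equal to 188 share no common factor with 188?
92

188 = 2^2 × 47
φ(n) = n × ∏(1 - 1/p) for each prime p dividing n
φ(188) = 188 × (1 - 1/2) × (1 - 1/47) = 92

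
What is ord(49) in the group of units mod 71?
35

71 is prime, so ord(49) divides φ(71) = 70.
Divisors of 70: 1, 2, 5, 7, 10, 14, 35, 70.
Repeated squaring: 49^1 ≡ 49, 49^2 ≡ 58, 49^4 ≡ 27, 49^8 ≡ 19, 49^16 ≡ 6, 49^32 ≡ 36, 49^64 ≡ 18 (mod 71).
Test 49^d mod 71 for each divisor d in increasing order:
49^1 ≡ 49
49^2 ≡ 58
49^5 = 49^4·49^1 ≡ 45
49^7 = 49^4·49^2·49^1 ≡ 54
49^10 = 49^8·49^2 ≡ 37
49^14 = 49^8·49^4·49^2 ≡ 5
49^35 = 49^32·49^2·49^1 ≡ 1  ← first divisor giving 1
The order is 35.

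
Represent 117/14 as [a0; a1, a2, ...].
[8; 2, 1, 4]

Euclidean algorithm steps:
117 = 8 × 14 + 5
14 = 2 × 5 + 4
5 = 1 × 4 + 1
4 = 4 × 1 + 0
Continued fraction: [8; 2, 1, 4]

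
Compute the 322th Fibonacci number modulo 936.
559

Matrix identity: Q^n = [[F_(n+1), F_n], [F_n, F_(n-1)]] with Q = [[1,1],[1,0]].
n = 322 = 101000010₂. Square-and-multiply, entries mod 936:
Q^1 = [[1,1],[1,0]]
Q^2 = (Q^1)² = [[2,1],[1,1]]
Q^5 = (Q^2)²·Q = [[8,5],[5,3]]
Q^10 = (Q^5)² = [[89,55],[55,34]]
Q^20 = (Q^10)² = [[650,213],[213,437]]
Q^40 = (Q^20)² = [[805,339],[339,466]]
Q^80 = (Q^40)² = [[106,309],[309,733]]
Q^161 = (Q^80)²·Q = [[928,13],[13,915]]
Q^322 = (Q^161)² = [[233,559],[559,610]]
F_322 mod 936 = Q^322[0][1] = 559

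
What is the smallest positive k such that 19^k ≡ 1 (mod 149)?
37

149 is prime, so ord(19) divides φ(149) = 148.
Divisors of 148: 1, 2, 4, 37, 74, 148.
Repeated squaring: 19^1 ≡ 19, 19^2 ≡ 63, 19^4 ≡ 95, 19^8 ≡ 85, 19^16 ≡ 73, 19^32 ≡ 114, 19^64 ≡ 33, 19^128 ≡ 46 (mod 149).
Test 19^d mod 149 for each divisor d in increasing order:
19^1 ≡ 19
19^2 ≡ 63
19^4 ≡ 95
19^37 = 19^32·19^4·19^1 ≡ 1  ← first divisor giving 1
The order is 37.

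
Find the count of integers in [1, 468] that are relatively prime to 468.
144

468 = 2^2 × 3^2 × 13
φ(n) = n × ∏(1 - 1/p) for each prime p dividing n
φ(468) = 468 × (1 - 1/2) × (1 - 1/3) × (1 - 1/13) = 144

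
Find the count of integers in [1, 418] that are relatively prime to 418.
180

418 = 2 × 11 × 19
φ(n) = n × ∏(1 - 1/p) for each prime p dividing n
φ(418) = 418 × (1 - 1/2) × (1 - 1/11) × (1 - 1/19) = 180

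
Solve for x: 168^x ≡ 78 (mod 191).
158

Baby-step giant-step with step n = ⌈√191⌉ = 14.
Baby steps 168^j mod 191 (j:value) for j=0..13: 0:1, 1:168, 2:147, 3:57, 4:26, 5:166, 6:2, 7:145, 8:103, 9:114, 10:52, 11:141, 12:4, 13:99.
Giant-step multiplier: 168^(-14) ≡ 168^(190-14) = 168^176 ≡ 51 (mod 191).
Giant steps γ_i = 78·51^i mod 191: γ_0=78, γ_1=158, γ_2=36, γ_3=117, γ_4=46, γ_5=54, γ_6=80, γ_7=69, γ_8=81, γ_9=120, γ_10=8, γ_11=26 (in table at j=4).
x = i·n + j = 11·14 + 4 = 158.
Check: 168^158 ≡ 78 (mod 191).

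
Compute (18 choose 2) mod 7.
6

Using Lucas' theorem:
Write n=18 and k=2 in base 7:
n in base 7: [2, 4]
k in base 7: [0, 2]
C(18,2) mod 7 = ∏ C(n_i, k_i) mod 7
Digit binomials (mod 7): C(2,0) = 1; C(4,2) = 6
Product: 1 × 6 = 6 ≡ 6 (mod 7)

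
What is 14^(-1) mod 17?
11

gcd(14, 17) = 1, so the inverse exists.
Extended Euclidean algorithm on (17, 14):
17 = 1 × 14 + 3  ⟹  3 = (1)·17 + (-1)·14
14 = 4 × 3 + 2  ⟹  2 = (-4)·17 + (5)·14
3 = 1 × 2 + 1  ⟹  1 = (5)·17 + (-6)·14
So (-6)·14 ≡ 1 (mod 17), i.e. 14^(-1) ≡ -6 ≡ 11 (mod 17).
Check: 14 × 11 = 154 ≡ 1 (mod 17)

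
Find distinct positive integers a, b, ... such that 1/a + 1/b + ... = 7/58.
1/9 + 1/105 + 1/18270

Greedy algorithm:
7/58: ceiling(58/7) = 9, use 1/9
5/522: ceiling(522/5) = 105, use 1/105
1/18270: ceiling(18270/1) = 18270, use 1/18270
Result: 7/58 = 1/9 + 1/105 + 1/18270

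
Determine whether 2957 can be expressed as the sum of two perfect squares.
29² + 46² (a=29, b=46)

Factorization: 2957 = 2957
By Fermat: n is sum of two squares iff every prime p ≡ 3 (mod 4) appears to even power.
All primes ≡ 3 (mod 4) appear to even power.
Search a = 0, 1, 2, … for 2957 - a² a perfect square: first hit at a = 29: 2957 - 841 = 2116 = 46².
2957 = 29² + 46² = 841 + 2116 ✓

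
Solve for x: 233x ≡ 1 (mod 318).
101

gcd(233, 318) = 1, so the inverse exists.
Extended Euclidean algorithm on (318, 233):
318 = 1 × 233 + 85  ⟹  85 = (1)·318 + (-1)·233
233 = 2 × 85 + 63  ⟹  63 = (-2)·318 + (3)·233
85 = 1 × 63 + 22  ⟹  22 = (3)·318 + (-4)·233
63 = 2 × 22 + 19  ⟹  19 = (-8)·318 + (11)·233
22 = 1 × 19 + 3  ⟹  3 = (11)·318 + (-15)·233
19 = 6 × 3 + 1  ⟹  1 = (-74)·318 + (101)·233
So (101)·233 ≡ 1 (mod 318), i.e. 233^(-1) ≡ 101 (mod 318).
Check: 233 × 101 = 23533 ≡ 1 (mod 318)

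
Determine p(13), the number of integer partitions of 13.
101

p(n) counts ways to write n as a sum of positive integers (order ignored).
Euler's pentagonal recurrence: p(k) = p(k-1) + p(k-2) - p(k-5) - p(k-7) + p(k-12) + p(k-15) - ... (offsets j(3j∓1)/2, signs ++--, p(0)=1, p(<0)=0).
DP table for k = 0..12: p(0)=1, p(1)=1, p(2)=2, p(3)=3, p(4)=5, p(5)=7, p(6)=11, p(7)=15, p(8)=22, p(9)=30, p(10)=42, p(11)=56, p(12)=77.
Final step: p(13) = p(12) + p(11) - p(8) - p(6) + p(1)
= 77 + 56 - 22 - 11 + 1
= 101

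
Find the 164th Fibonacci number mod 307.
163

Matrix identity: Q^n = [[F_(n+1), F_n], [F_n, F_(n-1)]] with Q = [[1,1],[1,0]].
n = 164 = 10100100₂. Square-and-multiply, entries mod 307:
Q^1 = [[1,1],[1,0]]
Q^2 = (Q^1)² = [[2,1],[1,1]]
Q^5 = (Q^2)²·Q = [[8,5],[5,3]]
Q^10 = (Q^5)² = [[89,55],[55,34]]
Q^20 = (Q^10)² = [[201,11],[11,190]]
Q^41 = (Q^20)²·Q = [[1,305],[305,3]]
Q^82 = (Q^41)² = [[5,299],[299,13]]
Q^164 = (Q^82)² = [[89,163],[163,233]]
F_164 mod 307 = Q^164[0][1] = 163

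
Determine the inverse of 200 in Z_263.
96

gcd(200, 263) = 1, so the inverse exists.
Extended Euclidean algorithm on (263, 200):
263 = 1 × 200 + 63  ⟹  63 = (1)·263 + (-1)·200
200 = 3 × 63 + 11  ⟹  11 = (-3)·263 + (4)·200
63 = 5 × 11 + 8  ⟹  8 = (16)·263 + (-21)·200
11 = 1 × 8 + 3  ⟹  3 = (-19)·263 + (25)·200
8 = 2 × 3 + 2  ⟹  2 = (54)·263 + (-71)·200
3 = 1 × 2 + 1  ⟹  1 = (-73)·263 + (96)·200
So (96)·200 ≡ 1 (mod 263), i.e. 200^(-1) ≡ 96 (mod 263).
Check: 200 × 96 = 19200 ≡ 1 (mod 263)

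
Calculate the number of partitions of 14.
135

p(n) counts ways to write n as a sum of positive integers (order ignored).
Euler's pentagonal recurrence: p(k) = p(k-1) + p(k-2) - p(k-5) - p(k-7) + p(k-12) + p(k-15) - ... (offsets j(3j∓1)/2, signs ++--, p(0)=1, p(<0)=0).
DP table for k = 0..13: p(0)=1, p(1)=1, p(2)=2, p(3)=3, p(4)=5, p(5)=7, p(6)=11, p(7)=15, p(8)=22, p(9)=30, p(10)=42, p(11)=56, p(12)=77, p(13)=101.
Final step: p(14) = p(13) + p(12) - p(9) - p(7) + p(2)
= 101 + 77 - 30 - 15 + 2
= 135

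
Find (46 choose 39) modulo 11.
0

Using Lucas' theorem:
Write n=46 and k=39 in base 11:
n in base 11: [4, 2]
k in base 11: [3, 6]
C(46,39) mod 11 = ∏ C(n_i, k_i) mod 11
Digit binomials (mod 11): C(4,3) = 4; C(2,6) = 0 (k_i > n_i)
Product: 4 × 0 = 0 ≡ 0 (mod 11)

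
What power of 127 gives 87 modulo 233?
27

Baby-step giant-step with step n = ⌈√233⌉ = 16.
Baby steps 127^j mod 233 (j:value) for j=0..15: 0:1, 1:127, 2:52, 3:80, 4:141, 5:199, 6:109, 7:96, 8:76, 9:99, 10:224, 11:22, 12:231, 13:212, 14:129, 15:73.
Giant-step multiplier: 127^(-16) ≡ 127^(232-16) = 127^216 ≡ 19 (mod 233).
Giant steps γ_i = 87·19^i mod 233: γ_0=87, γ_1=22 (in table at j=11).
x = i·n + j = 1·16 + 11 = 27.
Check: 127^27 ≡ 87 (mod 233).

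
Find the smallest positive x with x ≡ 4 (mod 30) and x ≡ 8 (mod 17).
484

Using Chinese Remainder Theorem:
M = 30 × 17 = 510
M1 = 17, M2 = 30
y1 = 17^(-1) mod 30 = 23
y2 = 30^(-1) mod 17 = 4
x = (4×17×23 + 8×30×4) mod 510 = 484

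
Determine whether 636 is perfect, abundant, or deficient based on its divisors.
abundant

Proper divisors of 636: sum = 1 + 2 + 3 + 4 + 6 + 12 + 53 + 106 + 159 + 212 + 318 = 876
Since 876 > 636, 636 is abundant.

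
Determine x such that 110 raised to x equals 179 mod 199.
71

Baby-step giant-step with step n = ⌈√199⌉ = 15.
Baby steps 110^j mod 199 (j:value) for j=0..14: 0:1, 1:110, 2:160, 3:88, 4:128, 5:150, 6:182, 7:120, 8:66, 9:96, 10:13, 11:37, 12:90, 13:149, 14:72.
Giant-step multiplier: 110^(-15) ≡ 110^(198-15) = 110^183 ≡ 194 (mod 199).
Giant steps γ_i = 179·194^i mod 199: γ_0=179, γ_1=100, γ_2=97, γ_3=112, γ_4=37 (in table at j=11).
x = i·n + j = 4·15 + 11 = 71.
Check: 110^71 ≡ 179 (mod 199).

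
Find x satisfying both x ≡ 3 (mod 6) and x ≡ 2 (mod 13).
15

Using Chinese Remainder Theorem:
M = 6 × 13 = 78
M1 = 13, M2 = 6
y1 = 13^(-1) mod 6 = 1
y2 = 6^(-1) mod 13 = 11
x = (3×13×1 + 2×6×11) mod 78 = 15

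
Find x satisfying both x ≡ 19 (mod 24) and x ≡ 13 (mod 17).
115

Using Chinese Remainder Theorem:
M = 24 × 17 = 408
M1 = 17, M2 = 24
y1 = 17^(-1) mod 24 = 17
y2 = 24^(-1) mod 17 = 5
x = (19×17×17 + 13×24×5) mod 408 = 115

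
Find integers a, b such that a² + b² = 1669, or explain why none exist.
15² + 38² (a=15, b=38)

Factorization: 1669 = 1669
By Fermat: n is sum of two squares iff every prime p ≡ 3 (mod 4) appears to even power.
All primes ≡ 3 (mod 4) appear to even power.
Search a = 0, 1, 2, … for 1669 - a² a perfect square: first hit at a = 15: 1669 - 225 = 1444 = 38².
1669 = 15² + 38² = 225 + 1444 ✓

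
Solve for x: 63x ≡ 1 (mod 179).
54

gcd(63, 179) = 1, so the inverse exists.
Extended Euclidean algorithm on (179, 63):
179 = 2 × 63 + 53  ⟹  53 = (1)·179 + (-2)·63
63 = 1 × 53 + 10  ⟹  10 = (-1)·179 + (3)·63
53 = 5 × 10 + 3  ⟹  3 = (6)·179 + (-17)·63
10 = 3 × 3 + 1  ⟹  1 = (-19)·179 + (54)·63
So (54)·63 ≡ 1 (mod 179), i.e. 63^(-1) ≡ 54 (mod 179).
Check: 63 × 54 = 3402 ≡ 1 (mod 179)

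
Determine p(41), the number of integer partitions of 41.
44583

p(n) counts ways to write n as a sum of positive integers (order ignored).
Euler's pentagonal recurrence: p(k) = p(k-1) + p(k-2) - p(k-5) - p(k-7) + p(k-12) + p(k-15) - ... (offsets j(3j∓1)/2, signs ++--, p(0)=1, p(<0)=0).
DP table for k = 0..40: p(0)=1, p(1)=1, p(2)=2, p(3)=3, p(4)=5, p(5)=7, p(6)=11, p(7)=15, p(8)=22, p(9)=30, p(10)=42, p(11)=56, p(12)=77, p(13)=101, p(14)=135, p(15)=176, p(16)=231, p(17)=297, p(18)=385, p(19)=490, p(20)=627, p(21)=792, p(22)=1002, p(23)=1255, p(24)=1575, p(25)=1958, p(26)=2436, p(27)=3010, p(28)=3718, p(29)=4565, p(30)=5604, p(31)=6842, p(32)=8349, p(33)=10143, p(34)=12310, p(35)=14883, p(36)=17977, p(37)=21637, p(38)=26015, p(39)=31185, p(40)=37338.
Final step: p(41) = p(40) + p(39) - p(36) - p(34) + p(29) + p(26) - p(19) - p(15) + p(6) + p(1)
= 37338 + 31185 - 17977 - 12310 + 4565 + 2436 - 490 - 176 + 11 + 1
= 44583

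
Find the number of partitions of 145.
24908858009

p(n) counts ways to write n as a sum of positive integers (order ignored).
Euler's pentagonal recurrence: p(k) = p(k-1) + p(k-2) - p(k-5) - p(k-7) + p(k-12) + p(k-15) - ... (offsets j(3j∓1)/2, signs ++--, p(0)=1, p(<0)=0).
DP table for k = 0..144: p(0)=1, p(1)=1, p(2)=2, p(3)=3, p(4)=5, p(5)=7, p(6)=11, p(7)=15, p(8)=22, p(9)=30, p(10)=42, p(11)=56, p(12)=77, p(13)=101, p(14)=135, p(15)=176, p(16)=231, p(17)=297, p(18)=385, p(19)=490, p(20)=627, p(21)=792, p(22)=1002, p(23)=1255, p(24)=1575, p(25)=1958, p(26)=2436, p(27)=3010, p(28)=3718, p(29)=4565, p(30)=5604, p(31)=6842, p(32)=8349, p(33)=10143, p(34)=12310, p(35)=14883, p(36)=17977, p(37)=21637, p(38)=26015, p(39)=31185, p(40)=37338, p(41)=44583, p(42)=53174, p(43)=63261, p(44)=75175, p(45)=89134, p(46)=105558, p(47)=124754, p(48)=147273, p(49)=173525, p(50)=204226, p(51)=239943, p(52)=281589, p(53)=329931, p(54)=386155, p(55)=451276, p(56)=526823, p(57)=614154, p(58)=715220, p(59)=831820, p(60)=966467, p(61)=1121505, p(62)=1300156, p(63)=1505499, p(64)=1741630, p(65)=2012558, p(66)=2323520, p(67)=2679689, p(68)=3087735, p(69)=3554345, p(70)=4087968, p(71)=4697205, p(72)=5392783, p(73)=6185689, p(74)=7089500, p(75)=8118264, p(76)=9289091, p(77)=10619863, p(78)=12132164, p(79)=13848650, p(80)=15796476, p(81)=18004327, p(82)=20506255, p(83)=23338469, p(84)=26543660, p(85)=30167357, p(86)=34262962, p(87)=38887673, p(88)=44108109, p(89)=49995925, p(90)=56634173, p(91)=64112359, p(92)=72533807, p(93)=82010177, p(94)=92669720, p(95)=104651419, p(96)=118114304, p(97)=133230930, p(98)=150198136, p(99)=169229875, p(100)=190569292, p(101)=214481126, p(102)=241265379, p(103)=271248950, p(104)=304801365, p(105)=342325709, p(106)=384276336, p(107)=431149389, p(108)=483502844, p(109)=541946240, p(110)=607163746, p(111)=679903203, p(112)=761002156, p(113)=851376628, p(114)=952050665, p(115)=1064144451, p(116)=1188908248, p(117)=1327710076, p(118)=1482074143, p(119)=1653668665, p(120)=1844349560, p(121)=2056148051, p(122)=2291320912, p(123)=2552338241, p(124)=2841940500, p(125)=3163127352, p(126)=3519222692, p(127)=3913864295, p(128)=4351078600, p(129)=4835271870, p(130)=5371315400, p(131)=5964539504, p(132)=6620830889, p(133)=7346629512, p(134)=8149040695, p(135)=9035836076, p(136)=10015581680, p(137)=11097645016, p(138)=12292341831, p(139)=13610949895, p(140)=15065878135, p(141)=16670689208, p(142)=18440293320, p(143)=20390982757, p(144)=22540654445.
Final step: p(145) = p(144) + p(143) - p(140) - p(138) + p(133) + p(130) - p(123) - p(119) + p(110) + p(105) - p(94) - p(88) + p(75) + p(68) - p(53) - p(45) + p(28) + p(19) - p(0)
= 22540654445 + 20390982757 - 15065878135 - 12292341831 + 7346629512 + 5371315400 - 2552338241 - 1653668665 + 607163746 + 342325709 - 92669720 - 44108109 + 8118264 + 3087735 - 329931 - 89134 + 3718 + 490 - 1
= 24908858009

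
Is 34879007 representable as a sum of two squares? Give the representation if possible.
Not possible

Factorization: 34879007 = 61 × 83^3
By Fermat: n is sum of two squares iff every prime p ≡ 3 (mod 4) appears to even power.
Prime(s) ≡ 3 (mod 4) with odd exponent: [(83, 3)]
Therefore 34879007 cannot be expressed as a² + b².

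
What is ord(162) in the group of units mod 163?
2

163 is prime, so ord(162) divides φ(163) = 162.
Divisors of 162: 1, 2, 3, 6, 9, 18, 27, 54, 81, 162.
Repeated squaring: 162^1 ≡ 162, 162^2 ≡ 1, 162^4 ≡ 1, 162^8 ≡ 1, 162^16 ≡ 1, 162^32 ≡ 1, 162^64 ≡ 1, 162^128 ≡ 1 (mod 163).
Test 162^d mod 163 for each divisor d in increasing order:
162^1 ≡ 162
162^2 ≡ 1  ← first divisor giving 1
The order is 2.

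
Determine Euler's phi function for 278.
138

278 = 2 × 139
φ(n) = n × ∏(1 - 1/p) for each prime p dividing n
φ(278) = 278 × (1 - 1/2) × (1 - 1/139) = 138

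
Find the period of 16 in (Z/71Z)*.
35

71 is prime, so ord(16) divides φ(71) = 70.
Divisors of 70: 1, 2, 5, 7, 10, 14, 35, 70.
Repeated squaring: 16^1 ≡ 16, 16^2 ≡ 43, 16^4 ≡ 3, 16^8 ≡ 9, 16^16 ≡ 10, 16^32 ≡ 29, 16^64 ≡ 60 (mod 71).
Test 16^d mod 71 for each divisor d in increasing order:
16^1 ≡ 16
16^2 ≡ 43
16^5 = 16^4·16^1 ≡ 48
16^7 = 16^4·16^2·16^1 ≡ 5
16^10 = 16^8·16^2 ≡ 32
16^14 = 16^8·16^4·16^2 ≡ 25
16^35 = 16^32·16^2·16^1 ≡ 1  ← first divisor giving 1
The order is 35.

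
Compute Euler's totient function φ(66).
20

66 = 2 × 3 × 11
φ(n) = n × ∏(1 - 1/p) for each prime p dividing n
φ(66) = 66 × (1 - 1/2) × (1 - 1/3) × (1 - 1/11) = 20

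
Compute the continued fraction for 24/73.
[0; 3, 24]

Euclidean algorithm steps:
24 = 0 × 73 + 24
73 = 3 × 24 + 1
24 = 24 × 1 + 0
Continued fraction: [0; 3, 24]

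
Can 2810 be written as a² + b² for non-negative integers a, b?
1² + 53² (a=1, b=53)

Factorization: 2810 = 2 × 5 × 281
By Fermat: n is sum of two squares iff every prime p ≡ 3 (mod 4) appears to even power.
All primes ≡ 3 (mod 4) appear to even power.
Search a = 0, 1, 2, … for 2810 - a² a perfect square: first hit at a = 1: 2810 - 1 = 2809 = 53².
2810 = 1² + 53² = 1 + 2809 ✓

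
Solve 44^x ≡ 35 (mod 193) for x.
171

Baby-step giant-step with step n = ⌈√193⌉ = 14.
Baby steps 44^j mod 193 (j:value) for j=0..13: 0:1, 1:44, 2:6, 3:71, 4:36, 5:40, 6:23, 7:47, 8:138, 9:89, 10:56, 11:148, 12:143, 13:116.
Giant-step multiplier: 44^(-14) ≡ 44^(192-14) = 44^178 ≡ 101 (mod 193).
Giant steps γ_i = 35·101^i mod 193: γ_0=35, γ_1=61, γ_2=178, γ_3=29, γ_4=34, γ_5=153, γ_6=13, γ_7=155, γ_8=22, γ_9=99, γ_10=156, γ_11=123, γ_12=71 (in table at j=3).
x = i·n + j = 12·14 + 3 = 171.
Check: 44^171 ≡ 35 (mod 193).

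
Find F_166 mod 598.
415

Matrix identity: Q^n = [[F_(n+1), F_n], [F_n, F_(n-1)]] with Q = [[1,1],[1,0]].
n = 166 = 10100110₂. Square-and-multiply, entries mod 598:
Q^1 = [[1,1],[1,0]]
Q^2 = (Q^1)² = [[2,1],[1,1]]
Q^5 = (Q^2)²·Q = [[8,5],[5,3]]
Q^10 = (Q^5)² = [[89,55],[55,34]]
Q^20 = (Q^10)² = [[182,187],[187,593]]
Q^41 = (Q^20)²·Q = [[130,519],[519,209]]
Q^83 = (Q^41)²·Q = [[546,417],[417,129]]
Q^166 = (Q^83)² = [[183,415],[415,366]]
F_166 mod 598 = Q^166[0][1] = 415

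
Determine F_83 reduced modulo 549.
170

Matrix identity: Q^n = [[F_(n+1), F_n], [F_n, F_(n-1)]] with Q = [[1,1],[1,0]].
n = 83 = 1010011₂. Square-and-multiply, entries mod 549:
Q^1 = [[1,1],[1,0]]
Q^2 = (Q^1)² = [[2,1],[1,1]]
Q^5 = (Q^2)²·Q = [[8,5],[5,3]]
Q^10 = (Q^5)² = [[89,55],[55,34]]
Q^20 = (Q^10)² = [[515,177],[177,338]]
Q^41 = (Q^20)²·Q = [[100,94],[94,6]]
Q^83 = (Q^41)²·Q = [[252,170],[170,82]]
F_83 mod 549 = Q^83[0][1] = 170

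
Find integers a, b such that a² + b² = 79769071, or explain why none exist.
Not possible

Factorization: 79769071 = 73 × 103^3
By Fermat: n is sum of two squares iff every prime p ≡ 3 (mod 4) appears to even power.
Prime(s) ≡ 3 (mod 4) with odd exponent: [(103, 3)]
Therefore 79769071 cannot be expressed as a² + b².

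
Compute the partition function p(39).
31185

p(n) counts ways to write n as a sum of positive integers (order ignored).
Euler's pentagonal recurrence: p(k) = p(k-1) + p(k-2) - p(k-5) - p(k-7) + p(k-12) + p(k-15) - ... (offsets j(3j∓1)/2, signs ++--, p(0)=1, p(<0)=0).
DP table for k = 0..38: p(0)=1, p(1)=1, p(2)=2, p(3)=3, p(4)=5, p(5)=7, p(6)=11, p(7)=15, p(8)=22, p(9)=30, p(10)=42, p(11)=56, p(12)=77, p(13)=101, p(14)=135, p(15)=176, p(16)=231, p(17)=297, p(18)=385, p(19)=490, p(20)=627, p(21)=792, p(22)=1002, p(23)=1255, p(24)=1575, p(25)=1958, p(26)=2436, p(27)=3010, p(28)=3718, p(29)=4565, p(30)=5604, p(31)=6842, p(32)=8349, p(33)=10143, p(34)=12310, p(35)=14883, p(36)=17977, p(37)=21637, p(38)=26015.
Final step: p(39) = p(38) + p(37) - p(34) - p(32) + p(27) + p(24) - p(17) - p(13) + p(4)
= 26015 + 21637 - 12310 - 8349 + 3010 + 1575 - 297 - 101 + 5
= 31185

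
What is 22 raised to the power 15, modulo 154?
22

Repeated squaring. Binary of 15 = 1111.
22^1 ≡ 22 (mod 154); 22^2 ≡ 22 (mod 154); 22^4 ≡ 22 (mod 154); 22^8 ≡ 22 (mod 154)
22^15 = 22^1 × 22^2 × 22^4 × 22^8 ≡ 22 (mod 154)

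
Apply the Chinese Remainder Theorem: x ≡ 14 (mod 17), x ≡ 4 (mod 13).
82

Using Chinese Remainder Theorem:
M = 17 × 13 = 221
M1 = 13, M2 = 17
y1 = 13^(-1) mod 17 = 4
y2 = 17^(-1) mod 13 = 10
x = (14×13×4 + 4×17×10) mod 221 = 82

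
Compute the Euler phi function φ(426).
140

426 = 2 × 3 × 71
φ(n) = n × ∏(1 - 1/p) for each prime p dividing n
φ(426) = 426 × (1 - 1/2) × (1 - 1/3) × (1 - 1/71) = 140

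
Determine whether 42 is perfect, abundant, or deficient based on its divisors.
abundant

Proper divisors of 42: sum = 1 + 2 + 3 + 6 + 7 + 14 + 21 = 54
Since 54 > 42, 42 is abundant.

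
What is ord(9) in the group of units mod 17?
8

17 is prime, so ord(9) divides φ(17) = 16.
Divisors of 16: 1, 2, 4, 8, 16.
Repeated squaring: 9^1 ≡ 9, 9^2 ≡ 13, 9^4 ≡ 16, 9^8 ≡ 1, 9^16 ≡ 1 (mod 17).
Test 9^d mod 17 for each divisor d in increasing order:
9^1 ≡ 9
9^2 ≡ 13
9^4 ≡ 16
9^8 ≡ 1  ← first divisor giving 1
The order is 8.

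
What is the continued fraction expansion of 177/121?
[1; 2, 6, 4, 2]

Euclidean algorithm steps:
177 = 1 × 121 + 56
121 = 2 × 56 + 9
56 = 6 × 9 + 2
9 = 4 × 2 + 1
2 = 2 × 1 + 0
Continued fraction: [1; 2, 6, 4, 2]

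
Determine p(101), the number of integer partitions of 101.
214481126

p(n) counts ways to write n as a sum of positive integers (order ignored).
Euler's pentagonal recurrence: p(k) = p(k-1) + p(k-2) - p(k-5) - p(k-7) + p(k-12) + p(k-15) - ... (offsets j(3j∓1)/2, signs ++--, p(0)=1, p(<0)=0).
DP table for k = 0..100: p(0)=1, p(1)=1, p(2)=2, p(3)=3, p(4)=5, p(5)=7, p(6)=11, p(7)=15, p(8)=22, p(9)=30, p(10)=42, p(11)=56, p(12)=77, p(13)=101, p(14)=135, p(15)=176, p(16)=231, p(17)=297, p(18)=385, p(19)=490, p(20)=627, p(21)=792, p(22)=1002, p(23)=1255, p(24)=1575, p(25)=1958, p(26)=2436, p(27)=3010, p(28)=3718, p(29)=4565, p(30)=5604, p(31)=6842, p(32)=8349, p(33)=10143, p(34)=12310, p(35)=14883, p(36)=17977, p(37)=21637, p(38)=26015, p(39)=31185, p(40)=37338, p(41)=44583, p(42)=53174, p(43)=63261, p(44)=75175, p(45)=89134, p(46)=105558, p(47)=124754, p(48)=147273, p(49)=173525, p(50)=204226, p(51)=239943, p(52)=281589, p(53)=329931, p(54)=386155, p(55)=451276, p(56)=526823, p(57)=614154, p(58)=715220, p(59)=831820, p(60)=966467, p(61)=1121505, p(62)=1300156, p(63)=1505499, p(64)=1741630, p(65)=2012558, p(66)=2323520, p(67)=2679689, p(68)=3087735, p(69)=3554345, p(70)=4087968, p(71)=4697205, p(72)=5392783, p(73)=6185689, p(74)=7089500, p(75)=8118264, p(76)=9289091, p(77)=10619863, p(78)=12132164, p(79)=13848650, p(80)=15796476, p(81)=18004327, p(82)=20506255, p(83)=23338469, p(84)=26543660, p(85)=30167357, p(86)=34262962, p(87)=38887673, p(88)=44108109, p(89)=49995925, p(90)=56634173, p(91)=64112359, p(92)=72533807, p(93)=82010177, p(94)=92669720, p(95)=104651419, p(96)=118114304, p(97)=133230930, p(98)=150198136, p(99)=169229875, p(100)=190569292.
Final step: p(101) = p(100) + p(99) - p(96) - p(94) + p(89) + p(86) - p(79) - p(75) + p(66) + p(61) - p(50) - p(44) + p(31) + p(24) - p(9) - p(1)
= 190569292 + 169229875 - 118114304 - 92669720 + 49995925 + 34262962 - 13848650 - 8118264 + 2323520 + 1121505 - 204226 - 75175 + 6842 + 1575 - 30 - 1
= 214481126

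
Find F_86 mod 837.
431

Matrix identity: Q^n = [[F_(n+1), F_n], [F_n, F_(n-1)]] with Q = [[1,1],[1,0]].
n = 86 = 1010110₂. Square-and-multiply, entries mod 837:
Q^1 = [[1,1],[1,0]]
Q^2 = (Q^1)² = [[2,1],[1,1]]
Q^5 = (Q^2)²·Q = [[8,5],[5,3]]
Q^10 = (Q^5)² = [[89,55],[55,34]]
Q^21 = (Q^10)²·Q = [[134,65],[65,69]]
Q^43 = (Q^21)²·Q = [[222,419],[419,640]]
Q^86 = (Q^43)² = [[529,431],[431,98]]
F_86 mod 837 = Q^86[0][1] = 431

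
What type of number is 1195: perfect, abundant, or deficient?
deficient

Proper divisors of 1195: sum = 1 + 5 + 239 = 245
Since 245 < 1195, 1195 is deficient.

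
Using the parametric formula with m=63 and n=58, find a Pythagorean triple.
(605, 7308, 7333)

Euclid's formula: a = m² - n², b = 2mn, c = m² + n²
m = 63, n = 58
a = 63² - 58² = 3969 - 3364 = 605
b = 2 × 63 × 58 = 7308
c = 63² + 58² = 3969 + 3364 = 7333
Verification: 605² + 7308² = 366025 + 53406864 = 53772889 = 7333² ✓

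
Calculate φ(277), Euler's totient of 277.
276

277 = 277
φ(n) = n × ∏(1 - 1/p) for each prime p dividing n
φ(277) = 277 × (1 - 1/277) = 276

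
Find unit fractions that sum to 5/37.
1/8 + 1/99 + 1/29304

Greedy algorithm:
5/37: ceiling(37/5) = 8, use 1/8
3/296: ceiling(296/3) = 99, use 1/99
1/29304: ceiling(29304/1) = 29304, use 1/29304
Result: 5/37 = 1/8 + 1/99 + 1/29304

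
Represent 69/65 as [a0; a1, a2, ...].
[1; 16, 4]

Euclidean algorithm steps:
69 = 1 × 65 + 4
65 = 16 × 4 + 1
4 = 4 × 1 + 0
Continued fraction: [1; 16, 4]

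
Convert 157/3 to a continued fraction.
[52; 3]

Euclidean algorithm steps:
157 = 52 × 3 + 1
3 = 3 × 1 + 0
Continued fraction: [52; 3]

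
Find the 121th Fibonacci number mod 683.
443

Matrix identity: Q^n = [[F_(n+1), F_n], [F_n, F_(n-1)]] with Q = [[1,1],[1,0]].
n = 121 = 1111001₂. Square-and-multiply, entries mod 683:
Q^1 = [[1,1],[1,0]]
Q^3 = (Q^1)²·Q = [[3,2],[2,1]]
Q^7 = (Q^3)²·Q = [[21,13],[13,8]]
Q^15 = (Q^7)²·Q = [[304,610],[610,377]]
Q^30 = (Q^15)² = [[76,146],[146,613]]
Q^60 = (Q^30)² = [[455,193],[193,262]]
Q^121 = (Q^60)²·Q = [[175,443],[443,415]]
F_121 mod 683 = Q^121[0][1] = 443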